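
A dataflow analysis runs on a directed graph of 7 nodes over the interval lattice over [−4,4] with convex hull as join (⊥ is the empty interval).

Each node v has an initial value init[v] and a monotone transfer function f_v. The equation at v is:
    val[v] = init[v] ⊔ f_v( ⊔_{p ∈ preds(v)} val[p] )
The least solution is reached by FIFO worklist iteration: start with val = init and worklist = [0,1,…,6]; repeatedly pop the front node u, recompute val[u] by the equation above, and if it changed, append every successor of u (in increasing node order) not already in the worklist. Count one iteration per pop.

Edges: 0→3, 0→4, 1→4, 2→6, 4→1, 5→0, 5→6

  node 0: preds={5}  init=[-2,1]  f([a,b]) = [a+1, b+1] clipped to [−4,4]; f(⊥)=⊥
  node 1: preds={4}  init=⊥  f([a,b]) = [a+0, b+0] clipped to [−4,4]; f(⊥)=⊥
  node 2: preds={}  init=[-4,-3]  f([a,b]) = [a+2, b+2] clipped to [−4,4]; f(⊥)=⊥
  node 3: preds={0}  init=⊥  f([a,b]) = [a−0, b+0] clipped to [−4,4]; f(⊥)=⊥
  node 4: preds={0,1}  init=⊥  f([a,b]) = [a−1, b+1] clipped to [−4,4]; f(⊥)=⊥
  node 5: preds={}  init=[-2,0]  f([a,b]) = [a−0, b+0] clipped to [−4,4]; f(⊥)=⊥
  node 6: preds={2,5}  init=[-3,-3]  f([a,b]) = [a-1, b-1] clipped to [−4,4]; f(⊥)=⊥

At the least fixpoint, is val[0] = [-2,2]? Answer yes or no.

no

Iteration log — 13 steps:
  step 1. node 0  ⊔preds=[-2,0]  new=[-2,1]  stable
  step 2. node 1  ⊔preds=⊥  new=⊥  stable
  step 3. node 2  ⊔preds=⊥  new=[-4,-3]  stable
  step 4. node 3  ⊔preds=[-2,1]  new=[-2,1]  old=⊥  +wl: 
  step 5. node 4  ⊔preds=[-2,1]  new=[-3,2]  old=⊥  +wl: 1
  step 6. node 5  ⊔preds=⊥  new=[-2,0]  stable
  step 7. node 6  ⊔preds=[-4,0]  new=[-4,-1]  old=[-3,-3]  +wl: 
  step 8. node 1  ⊔preds=[-3,2]  new=[-3,2]  old=⊥  +wl: 4
  step 9. node 4  ⊔preds=[-3,2]  new=[-4,3]  old=[-3,2]  +wl: 1
  step 10. node 1  ⊔preds=[-4,3]  new=[-4,3]  old=[-3,2]  +wl: 4
  step 11. node 4  ⊔preds=[-4,3]  new=[-4,4]  old=[-4,3]  +wl: 1
  step 12. node 1  ⊔preds=[-4,4]  new=[-4,4]  old=[-4,3]  +wl: 4
  step 13. node 4  ⊔preds=[-4,4]  new=[-4,4]  stable

Least fixpoint reached:
  node 0: [-2,1]
  node 1: [-4,4]
  node 2: [-4,-3]
  node 3: [-2,1]
  node 4: [-4,4]
  node 5: [-2,0]
  node 6: [-4,-1]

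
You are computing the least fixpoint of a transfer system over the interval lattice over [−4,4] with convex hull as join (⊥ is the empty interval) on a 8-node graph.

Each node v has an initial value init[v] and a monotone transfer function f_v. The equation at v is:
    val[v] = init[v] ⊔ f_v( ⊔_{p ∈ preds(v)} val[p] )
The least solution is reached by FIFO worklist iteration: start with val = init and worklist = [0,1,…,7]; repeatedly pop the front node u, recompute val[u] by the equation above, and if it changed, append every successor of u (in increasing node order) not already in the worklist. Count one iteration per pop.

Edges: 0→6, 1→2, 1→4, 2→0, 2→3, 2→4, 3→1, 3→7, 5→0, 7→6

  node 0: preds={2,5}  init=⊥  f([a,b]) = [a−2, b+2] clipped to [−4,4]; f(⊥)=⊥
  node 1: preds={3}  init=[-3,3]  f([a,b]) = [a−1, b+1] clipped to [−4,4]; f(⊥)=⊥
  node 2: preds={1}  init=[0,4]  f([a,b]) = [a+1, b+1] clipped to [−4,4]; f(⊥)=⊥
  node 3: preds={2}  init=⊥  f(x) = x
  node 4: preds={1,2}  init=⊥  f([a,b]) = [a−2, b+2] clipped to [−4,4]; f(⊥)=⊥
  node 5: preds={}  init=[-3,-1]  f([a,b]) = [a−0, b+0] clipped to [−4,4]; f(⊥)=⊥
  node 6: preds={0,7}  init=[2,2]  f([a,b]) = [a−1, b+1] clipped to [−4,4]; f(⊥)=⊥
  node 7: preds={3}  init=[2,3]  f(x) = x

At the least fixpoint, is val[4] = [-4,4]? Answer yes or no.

Worklist (13 pops):
  #1 pop 0: in=[-3,4] → [-4,4] (was ⊥); enqueue []
  #2 pop 1: in=⊥ → [-3,3] (no change)
  #3 pop 2: in=[-3,3] → [-2,4] (was [0,4]); enqueue [0]
  #4 pop 3: in=[-2,4] → [-2,4] (was ⊥); enqueue [1]
  #5 pop 4: in=[-3,4] → [-4,4] (was ⊥); enqueue []
  #6 pop 5: in=⊥ → [-3,-1] (no change)
  #7 pop 6: in=[-4,4] → [-4,4] (was [2,2]); enqueue []
  #8 pop 7: in=[-2,4] → [-2,4] (was [2,3]); enqueue [6]
  #9 pop 0: in=[-3,4] → [-4,4] (no change)
  #10 pop 1: in=[-2,4] → [-3,4] (was [-3,3]); enqueue [2,4]
  #11 pop 6: in=[-4,4] → [-4,4] (no change)
  #12 pop 2: in=[-3,4] → [-2,4] (no change)
  #13 pop 4: in=[-3,4] → [-4,4] (no change)

Fixpoint:
  val[0] = [-4,4]
  val[1] = [-3,4]
  val[2] = [-2,4]
  val[3] = [-2,4]
  val[4] = [-4,4]
  val[5] = [-3,-1]
  val[6] = [-4,4]
  val[7] = [-2,4]

yes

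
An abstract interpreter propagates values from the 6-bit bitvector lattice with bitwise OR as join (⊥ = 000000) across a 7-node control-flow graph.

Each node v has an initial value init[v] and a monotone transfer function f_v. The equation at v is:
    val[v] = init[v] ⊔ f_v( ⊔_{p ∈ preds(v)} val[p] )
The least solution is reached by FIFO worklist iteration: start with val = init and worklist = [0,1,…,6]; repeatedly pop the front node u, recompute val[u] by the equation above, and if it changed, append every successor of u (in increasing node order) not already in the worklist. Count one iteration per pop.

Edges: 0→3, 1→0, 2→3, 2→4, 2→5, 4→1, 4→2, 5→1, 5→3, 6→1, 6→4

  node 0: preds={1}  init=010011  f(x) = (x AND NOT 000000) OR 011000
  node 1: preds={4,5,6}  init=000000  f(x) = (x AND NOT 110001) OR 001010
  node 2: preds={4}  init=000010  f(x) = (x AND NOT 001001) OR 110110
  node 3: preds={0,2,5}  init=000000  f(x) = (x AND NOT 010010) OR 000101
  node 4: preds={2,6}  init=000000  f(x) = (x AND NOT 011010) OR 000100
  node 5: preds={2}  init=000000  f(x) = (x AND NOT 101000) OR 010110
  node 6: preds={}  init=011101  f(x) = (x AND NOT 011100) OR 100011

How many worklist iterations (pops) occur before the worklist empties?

Trace (12 dequeues):
  [1] u=0 | in 000000 | out 011011 | prev 010011 | push {}
  [2] u=1 | in 011101 | out 001110 | prev 000000 | push {0}
  [3] u=2 | in 000000 | out 110110 | prev 000010 | push {}
  [4] u=3 | in 111111 | out 101101 | prev 000000 | push {}
  [5] u=4 | in 111111 | out 100101 | prev 000000 | push {1,2}
  [6] u=5 | in 110110 | out 010110 | prev 000000 | push {3}
  [7] u=6 | in 000000 | out 111111 | prev 011101 | push {4}
  [8] u=0 | in 001110 | out 011111 | prev 011011 | push {}
  [9] u=1 | in 111111 | out 001110 | ==
  [10] u=2 | in 100101 | out 110110 | ==
  [11] u=3 | in 111111 | out 101101 | ==
  [12] u=4 | in 111111 | out 100101 | ==

Converged values:
  [0] 011111
  [1] 001110
  [2] 110110
  [3] 101101
  [4] 100101
  [5] 010110
  [6] 111111

12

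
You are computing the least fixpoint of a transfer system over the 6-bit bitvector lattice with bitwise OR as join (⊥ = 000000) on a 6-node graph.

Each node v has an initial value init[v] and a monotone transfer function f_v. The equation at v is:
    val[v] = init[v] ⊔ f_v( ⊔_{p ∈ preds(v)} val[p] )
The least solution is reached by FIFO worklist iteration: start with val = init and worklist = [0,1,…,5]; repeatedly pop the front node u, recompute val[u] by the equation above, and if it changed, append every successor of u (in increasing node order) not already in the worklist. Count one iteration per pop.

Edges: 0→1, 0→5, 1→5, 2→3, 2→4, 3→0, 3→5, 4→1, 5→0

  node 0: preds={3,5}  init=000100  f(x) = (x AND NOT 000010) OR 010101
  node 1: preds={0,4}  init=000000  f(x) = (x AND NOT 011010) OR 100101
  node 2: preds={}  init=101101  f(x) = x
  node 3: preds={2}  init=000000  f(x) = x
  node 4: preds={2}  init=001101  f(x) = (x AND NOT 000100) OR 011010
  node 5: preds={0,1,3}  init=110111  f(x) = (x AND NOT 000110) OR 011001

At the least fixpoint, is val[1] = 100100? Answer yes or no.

no

Iteration log — 9 steps:
  step 1. node 0  ⊔preds=110111  new=110101  old=000100  +wl: 
  step 2. node 1  ⊔preds=111101  new=100101  old=000000  +wl: 
  step 3. node 2  ⊔preds=000000  new=101101  stable
  step 4. node 3  ⊔preds=101101  new=101101  old=000000  +wl: 0
  step 5. node 4  ⊔preds=101101  new=111111  old=001101  +wl: 1
  step 6. node 5  ⊔preds=111101  new=111111  old=110111  +wl: 
  step 7. node 0  ⊔preds=111111  new=111101  old=110101  +wl: 5
  step 8. node 1  ⊔preds=111111  new=100101  stable
  step 9. node 5  ⊔preds=111101  new=111111  stable

Least fixpoint reached:
  node 0: 111101
  node 1: 100101
  node 2: 101101
  node 3: 101101
  node 4: 111111
  node 5: 111111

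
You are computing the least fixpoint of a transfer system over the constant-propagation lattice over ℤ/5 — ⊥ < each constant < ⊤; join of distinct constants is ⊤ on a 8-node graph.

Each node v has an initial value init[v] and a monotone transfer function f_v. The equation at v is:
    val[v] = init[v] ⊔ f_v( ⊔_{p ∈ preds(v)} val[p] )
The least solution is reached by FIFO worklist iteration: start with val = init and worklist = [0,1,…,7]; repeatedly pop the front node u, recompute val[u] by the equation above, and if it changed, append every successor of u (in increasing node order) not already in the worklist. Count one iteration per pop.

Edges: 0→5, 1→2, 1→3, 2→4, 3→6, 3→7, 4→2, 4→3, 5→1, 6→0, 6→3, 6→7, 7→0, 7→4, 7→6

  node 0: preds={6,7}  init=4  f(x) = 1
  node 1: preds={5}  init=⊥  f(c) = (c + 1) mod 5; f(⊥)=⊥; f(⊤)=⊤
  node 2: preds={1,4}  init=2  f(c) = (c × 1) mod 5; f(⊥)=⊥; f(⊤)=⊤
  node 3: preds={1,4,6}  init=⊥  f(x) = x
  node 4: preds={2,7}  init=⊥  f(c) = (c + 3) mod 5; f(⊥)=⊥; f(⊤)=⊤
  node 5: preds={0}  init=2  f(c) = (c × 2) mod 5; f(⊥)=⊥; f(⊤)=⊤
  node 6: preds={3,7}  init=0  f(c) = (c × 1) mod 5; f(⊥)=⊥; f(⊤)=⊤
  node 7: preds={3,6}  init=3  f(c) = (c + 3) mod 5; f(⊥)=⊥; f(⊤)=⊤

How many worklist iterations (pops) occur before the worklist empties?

16

Trace (16 dequeues):
  [1] u=0 | in ⊤ | out ⊤ | prev 4 | push {}
  [2] u=1 | in 2 | out 3 | prev ⊥ | push {}
  [3] u=2 | in 3 | out ⊤ | prev 2 | push {}
  [4] u=3 | in ⊤ | out ⊤ | prev ⊥ | push {}
  [5] u=4 | in ⊤ | out ⊤ | prev ⊥ | push {2,3}
  [6] u=5 | in ⊤ | out ⊤ | prev 2 | push {1}
  [7] u=6 | in ⊤ | out ⊤ | prev 0 | push {0}
  [8] u=7 | in ⊤ | out ⊤ | prev 3 | push {4,6}
  [9] u=2 | in ⊤ | out ⊤ | ==
  [10] u=3 | in ⊤ | out ⊤ | ==
  [11] u=1 | in ⊤ | out ⊤ | prev 3 | push {2,3}
  [12] u=0 | in ⊤ | out ⊤ | ==
  [13] u=4 | in ⊤ | out ⊤ | ==
  [14] u=6 | in ⊤ | out ⊤ | ==
  [15] u=2 | in ⊤ | out ⊤ | ==
  [16] u=3 | in ⊤ | out ⊤ | ==

Converged values:
  [0] ⊤
  [1] ⊤
  [2] ⊤
  [3] ⊤
  [4] ⊤
  [5] ⊤
  [6] ⊤
  [7] ⊤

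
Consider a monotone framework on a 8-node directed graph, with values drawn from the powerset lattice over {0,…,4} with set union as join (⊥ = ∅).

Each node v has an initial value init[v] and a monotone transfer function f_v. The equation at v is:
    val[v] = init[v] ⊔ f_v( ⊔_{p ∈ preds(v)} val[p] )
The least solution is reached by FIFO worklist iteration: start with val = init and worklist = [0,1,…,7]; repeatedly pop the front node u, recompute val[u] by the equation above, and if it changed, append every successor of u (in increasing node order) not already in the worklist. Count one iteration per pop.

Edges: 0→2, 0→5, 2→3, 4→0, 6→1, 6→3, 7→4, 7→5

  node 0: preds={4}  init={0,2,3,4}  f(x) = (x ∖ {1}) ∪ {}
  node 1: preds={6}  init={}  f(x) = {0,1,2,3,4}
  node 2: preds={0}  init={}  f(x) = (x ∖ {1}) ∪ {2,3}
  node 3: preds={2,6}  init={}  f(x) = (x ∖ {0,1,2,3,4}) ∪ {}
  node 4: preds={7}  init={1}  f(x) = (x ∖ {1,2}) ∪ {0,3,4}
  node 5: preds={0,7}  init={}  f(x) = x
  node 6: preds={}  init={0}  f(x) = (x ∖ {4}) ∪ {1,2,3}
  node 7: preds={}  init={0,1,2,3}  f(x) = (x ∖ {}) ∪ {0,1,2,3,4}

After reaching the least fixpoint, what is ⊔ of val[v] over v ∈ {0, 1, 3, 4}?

{0,1,2,3,4}

Iteration log — 13 steps:
  step 1. node 0  ⊔preds={1}  new={0,2,3,4}  stable
  step 2. node 1  ⊔preds={0}  new={0,1,2,3,4}  old={}  +wl: 
  step 3. node 2  ⊔preds={0,2,3,4}  new={0,2,3,4}  old={}  +wl: 
  step 4. node 3  ⊔preds={0,2,3,4}  new={}  stable
  step 5. node 4  ⊔preds={0,1,2,3}  new={0,1,3,4}  old={1}  +wl: 0
  step 6. node 5  ⊔preds={0,1,2,3,4}  new={0,1,2,3,4}  old={}  +wl: 
  step 7. node 6  ⊔preds={}  new={0,1,2,3}  old={0}  +wl: 1,3
  step 8. node 7  ⊔preds={}  new={0,1,2,3,4}  old={0,1,2,3}  +wl: 4,5
  step 9. node 0  ⊔preds={0,1,3,4}  new={0,2,3,4}  stable
  step 10. node 1  ⊔preds={0,1,2,3}  new={0,1,2,3,4}  stable
  step 11. node 3  ⊔preds={0,1,2,3,4}  new={}  stable
  step 12. node 4  ⊔preds={0,1,2,3,4}  new={0,1,3,4}  stable
  step 13. node 5  ⊔preds={0,1,2,3,4}  new={0,1,2,3,4}  stable

Least fixpoint reached:
  node 0: {0,2,3,4}
  node 1: {0,1,2,3,4}
  node 2: {0,2,3,4}
  node 3: {}
  node 4: {0,1,3,4}
  node 5: {0,1,2,3,4}
  node 6: {0,1,2,3}
  node 7: {0,1,2,3,4}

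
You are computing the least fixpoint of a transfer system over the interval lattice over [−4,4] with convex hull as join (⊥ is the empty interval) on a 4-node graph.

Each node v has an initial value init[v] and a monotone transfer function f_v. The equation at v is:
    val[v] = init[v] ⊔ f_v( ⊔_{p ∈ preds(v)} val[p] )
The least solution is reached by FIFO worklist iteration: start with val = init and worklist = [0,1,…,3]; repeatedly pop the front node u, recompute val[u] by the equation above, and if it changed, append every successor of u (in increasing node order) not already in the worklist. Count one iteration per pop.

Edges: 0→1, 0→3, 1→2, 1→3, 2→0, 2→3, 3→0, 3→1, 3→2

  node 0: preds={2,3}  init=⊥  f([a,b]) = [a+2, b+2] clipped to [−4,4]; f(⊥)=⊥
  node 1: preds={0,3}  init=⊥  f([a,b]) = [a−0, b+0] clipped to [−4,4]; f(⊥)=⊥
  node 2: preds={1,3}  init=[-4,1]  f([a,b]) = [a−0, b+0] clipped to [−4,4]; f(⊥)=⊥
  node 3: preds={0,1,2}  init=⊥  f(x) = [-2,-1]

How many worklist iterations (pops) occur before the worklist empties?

Worklist (9 pops):
  #1 pop 0: in=[-4,1] → [-2,3] (was ⊥); enqueue []
  #2 pop 1: in=[-2,3] → [-2,3] (was ⊥); enqueue []
  #3 pop 2: in=[-2,3] → [-4,3] (was [-4,1]); enqueue [0]
  #4 pop 3: in=[-4,3] → [-2,-1] (was ⊥); enqueue [1,2]
  #5 pop 0: in=[-4,3] → [-2,4] (was [-2,3]); enqueue [3]
  #6 pop 1: in=[-2,4] → [-2,4] (was [-2,3]); enqueue []
  #7 pop 2: in=[-2,4] → [-4,4] (was [-4,3]); enqueue [0]
  #8 pop 3: in=[-4,4] → [-2,-1] (no change)
  #9 pop 0: in=[-4,4] → [-2,4] (no change)

Fixpoint:
  val[0] = [-2,4]
  val[1] = [-2,4]
  val[2] = [-4,4]
  val[3] = [-2,-1]

9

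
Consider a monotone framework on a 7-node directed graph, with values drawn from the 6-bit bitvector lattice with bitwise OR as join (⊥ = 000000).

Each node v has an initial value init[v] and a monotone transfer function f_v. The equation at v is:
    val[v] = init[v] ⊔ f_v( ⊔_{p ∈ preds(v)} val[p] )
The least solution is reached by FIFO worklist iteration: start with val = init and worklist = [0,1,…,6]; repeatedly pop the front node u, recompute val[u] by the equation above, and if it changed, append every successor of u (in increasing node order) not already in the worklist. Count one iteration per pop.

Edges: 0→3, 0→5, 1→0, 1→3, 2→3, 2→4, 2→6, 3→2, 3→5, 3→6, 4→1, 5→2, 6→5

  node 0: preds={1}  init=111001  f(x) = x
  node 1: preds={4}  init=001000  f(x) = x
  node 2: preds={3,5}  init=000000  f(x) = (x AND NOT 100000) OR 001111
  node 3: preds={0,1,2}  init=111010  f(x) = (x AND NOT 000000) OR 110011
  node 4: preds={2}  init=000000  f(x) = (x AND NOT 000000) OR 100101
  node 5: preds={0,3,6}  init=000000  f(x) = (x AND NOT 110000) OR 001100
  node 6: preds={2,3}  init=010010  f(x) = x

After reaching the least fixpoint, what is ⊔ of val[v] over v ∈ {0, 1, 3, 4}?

111111

Trace (13 dequeues):
  [1] u=0 | in 001000 | out 111001 | ==
  [2] u=1 | in 000000 | out 001000 | ==
  [3] u=2 | in 111010 | out 011111 | prev 000000 | push {}
  [4] u=3 | in 111111 | out 111111 | prev 111010 | push {2}
  [5] u=4 | in 011111 | out 111111 | prev 000000 | push {1}
  [6] u=5 | in 111111 | out 001111 | prev 000000 | push {}
  [7] u=6 | in 111111 | out 111111 | prev 010010 | push {5}
  [8] u=2 | in 111111 | out 011111 | ==
  [9] u=1 | in 111111 | out 111111 | prev 001000 | push {0,3}
  [10] u=5 | in 111111 | out 001111 | ==
  [11] u=0 | in 111111 | out 111111 | prev 111001 | push {5}
  [12] u=3 | in 111111 | out 111111 | ==
  [13] u=5 | in 111111 | out 001111 | ==

Converged values:
  [0] 111111
  [1] 111111
  [2] 011111
  [3] 111111
  [4] 111111
  [5] 001111
  [6] 111111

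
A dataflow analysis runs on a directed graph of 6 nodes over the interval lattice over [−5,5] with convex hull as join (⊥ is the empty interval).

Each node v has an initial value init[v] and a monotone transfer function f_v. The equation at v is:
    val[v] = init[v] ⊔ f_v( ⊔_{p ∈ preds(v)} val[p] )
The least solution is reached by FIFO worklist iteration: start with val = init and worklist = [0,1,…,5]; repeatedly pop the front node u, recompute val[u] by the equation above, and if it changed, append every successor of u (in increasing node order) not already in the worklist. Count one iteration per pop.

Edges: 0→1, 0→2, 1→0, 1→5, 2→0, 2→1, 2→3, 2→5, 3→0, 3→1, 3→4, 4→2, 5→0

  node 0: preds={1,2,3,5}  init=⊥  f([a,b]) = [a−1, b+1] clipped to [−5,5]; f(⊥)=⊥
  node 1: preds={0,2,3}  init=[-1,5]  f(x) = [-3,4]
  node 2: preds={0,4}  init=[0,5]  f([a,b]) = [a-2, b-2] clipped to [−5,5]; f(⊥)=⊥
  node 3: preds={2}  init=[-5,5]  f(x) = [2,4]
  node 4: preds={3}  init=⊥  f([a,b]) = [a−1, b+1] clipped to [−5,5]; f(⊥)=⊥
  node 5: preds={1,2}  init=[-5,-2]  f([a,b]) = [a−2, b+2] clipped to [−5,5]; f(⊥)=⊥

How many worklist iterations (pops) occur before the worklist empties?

9

Trace (9 dequeues):
  [1] u=0 | in [-5,5] | out [-5,5] | prev ⊥ | push {}
  [2] u=1 | in [-5,5] | out [-3,5] | prev [-1,5] | push {0}
  [3] u=2 | in [-5,5] | out [-5,5] | prev [0,5] | push {1}
  [4] u=3 | in [-5,5] | out [-5,5] | ==
  [5] u=4 | in [-5,5] | out [-5,5] | prev ⊥ | push {2}
  [6] u=5 | in [-5,5] | out [-5,5] | prev [-5,-2] | push {}
  [7] u=0 | in [-5,5] | out [-5,5] | ==
  [8] u=1 | in [-5,5] | out [-3,5] | ==
  [9] u=2 | in [-5,5] | out [-5,5] | ==

Converged values:
  [0] [-5,5]
  [1] [-3,5]
  [2] [-5,5]
  [3] [-5,5]
  [4] [-5,5]
  [5] [-5,5]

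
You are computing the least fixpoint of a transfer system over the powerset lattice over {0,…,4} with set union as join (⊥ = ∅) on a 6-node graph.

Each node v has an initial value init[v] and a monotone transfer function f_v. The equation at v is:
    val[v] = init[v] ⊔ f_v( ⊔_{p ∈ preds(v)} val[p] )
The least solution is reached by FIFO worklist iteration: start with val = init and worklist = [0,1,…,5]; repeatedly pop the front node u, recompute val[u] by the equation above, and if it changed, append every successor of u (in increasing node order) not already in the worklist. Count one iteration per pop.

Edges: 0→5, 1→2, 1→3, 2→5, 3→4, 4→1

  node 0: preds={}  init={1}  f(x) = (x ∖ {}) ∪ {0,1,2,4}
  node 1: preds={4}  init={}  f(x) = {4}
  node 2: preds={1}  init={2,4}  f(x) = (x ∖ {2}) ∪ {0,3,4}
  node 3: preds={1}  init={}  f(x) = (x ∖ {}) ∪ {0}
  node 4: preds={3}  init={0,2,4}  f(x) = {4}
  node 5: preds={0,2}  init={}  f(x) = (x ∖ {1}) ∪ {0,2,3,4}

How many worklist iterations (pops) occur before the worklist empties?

Iteration log — 6 steps:
  step 1. node 0  ⊔preds={}  new={0,1,2,4}  old={1}  +wl: 
  step 2. node 1  ⊔preds={0,2,4}  new={4}  old={}  +wl: 
  step 3. node 2  ⊔preds={4}  new={0,2,3,4}  old={2,4}  +wl: 
  step 4. node 3  ⊔preds={4}  new={0,4}  old={}  +wl: 
  step 5. node 4  ⊔preds={0,4}  new={0,2,4}  stable
  step 6. node 5  ⊔preds={0,1,2,3,4}  new={0,2,3,4}  old={}  +wl: 

Least fixpoint reached:
  node 0: {0,1,2,4}
  node 1: {4}
  node 2: {0,2,3,4}
  node 3: {0,4}
  node 4: {0,2,4}
  node 5: {0,2,3,4}

6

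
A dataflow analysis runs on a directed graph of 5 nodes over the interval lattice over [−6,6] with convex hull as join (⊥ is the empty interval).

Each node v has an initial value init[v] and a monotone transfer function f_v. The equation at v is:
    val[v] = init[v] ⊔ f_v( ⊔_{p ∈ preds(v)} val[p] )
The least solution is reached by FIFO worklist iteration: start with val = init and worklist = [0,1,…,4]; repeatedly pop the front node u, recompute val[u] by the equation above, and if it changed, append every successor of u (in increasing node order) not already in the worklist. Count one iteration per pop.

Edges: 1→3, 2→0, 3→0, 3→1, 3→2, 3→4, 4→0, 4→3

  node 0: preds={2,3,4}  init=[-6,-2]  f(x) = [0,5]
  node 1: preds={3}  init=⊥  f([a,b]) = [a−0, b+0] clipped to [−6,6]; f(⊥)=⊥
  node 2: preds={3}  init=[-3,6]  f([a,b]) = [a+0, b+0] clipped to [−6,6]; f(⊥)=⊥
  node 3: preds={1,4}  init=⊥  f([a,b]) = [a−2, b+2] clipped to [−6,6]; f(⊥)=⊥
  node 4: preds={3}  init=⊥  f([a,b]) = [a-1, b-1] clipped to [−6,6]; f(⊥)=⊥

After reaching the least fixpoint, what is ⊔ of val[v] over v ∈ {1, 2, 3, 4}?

[-3,6]

Worklist (5 pops):
  #1 pop 0: in=[-3,6] → [-6,5] (was [-6,-2]); enqueue []
  #2 pop 1: in=⊥ → ⊥ (no change)
  #3 pop 2: in=⊥ → [-3,6] (no change)
  #4 pop 3: in=⊥ → ⊥ (no change)
  #5 pop 4: in=⊥ → ⊥ (no change)

Fixpoint:
  val[0] = [-6,5]
  val[1] = ⊥
  val[2] = [-3,6]
  val[3] = ⊥
  val[4] = ⊥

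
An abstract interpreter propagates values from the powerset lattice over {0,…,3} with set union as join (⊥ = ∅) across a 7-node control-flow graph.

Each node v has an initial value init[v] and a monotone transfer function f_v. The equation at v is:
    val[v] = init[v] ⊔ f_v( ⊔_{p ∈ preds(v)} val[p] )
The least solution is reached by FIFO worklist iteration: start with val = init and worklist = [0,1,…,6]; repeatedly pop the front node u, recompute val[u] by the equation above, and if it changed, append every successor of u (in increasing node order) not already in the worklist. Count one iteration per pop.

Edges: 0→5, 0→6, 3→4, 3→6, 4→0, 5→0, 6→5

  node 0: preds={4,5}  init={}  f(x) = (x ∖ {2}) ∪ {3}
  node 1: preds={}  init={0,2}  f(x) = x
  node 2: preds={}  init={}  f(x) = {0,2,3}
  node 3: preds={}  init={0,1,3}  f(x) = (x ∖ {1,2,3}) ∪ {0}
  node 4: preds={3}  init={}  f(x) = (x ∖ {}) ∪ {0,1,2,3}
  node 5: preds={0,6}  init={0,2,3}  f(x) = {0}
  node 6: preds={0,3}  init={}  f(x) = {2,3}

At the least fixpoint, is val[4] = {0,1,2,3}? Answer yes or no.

yes

Trace (10 dequeues):
  [1] u=0 | in {0,2,3} | out {0,3} | prev {} | push {}
  [2] u=1 | in {} | out {0,2} | ==
  [3] u=2 | in {} | out {0,2,3} | prev {} | push {}
  [4] u=3 | in {} | out {0,1,3} | ==
  [5] u=4 | in {0,1,3} | out {0,1,2,3} | prev {} | push {0}
  [6] u=5 | in {0,3} | out {0,2,3} | ==
  [7] u=6 | in {0,1,3} | out {2,3} | prev {} | push {5}
  [8] u=0 | in {0,1,2,3} | out {0,1,3} | prev {0,3} | push {6}
  [9] u=5 | in {0,1,2,3} | out {0,2,3} | ==
  [10] u=6 | in {0,1,3} | out {2,3} | ==

Converged values:
  [0] {0,1,3}
  [1] {0,2}
  [2] {0,2,3}
  [3] {0,1,3}
  [4] {0,1,2,3}
  [5] {0,2,3}
  [6] {2,3}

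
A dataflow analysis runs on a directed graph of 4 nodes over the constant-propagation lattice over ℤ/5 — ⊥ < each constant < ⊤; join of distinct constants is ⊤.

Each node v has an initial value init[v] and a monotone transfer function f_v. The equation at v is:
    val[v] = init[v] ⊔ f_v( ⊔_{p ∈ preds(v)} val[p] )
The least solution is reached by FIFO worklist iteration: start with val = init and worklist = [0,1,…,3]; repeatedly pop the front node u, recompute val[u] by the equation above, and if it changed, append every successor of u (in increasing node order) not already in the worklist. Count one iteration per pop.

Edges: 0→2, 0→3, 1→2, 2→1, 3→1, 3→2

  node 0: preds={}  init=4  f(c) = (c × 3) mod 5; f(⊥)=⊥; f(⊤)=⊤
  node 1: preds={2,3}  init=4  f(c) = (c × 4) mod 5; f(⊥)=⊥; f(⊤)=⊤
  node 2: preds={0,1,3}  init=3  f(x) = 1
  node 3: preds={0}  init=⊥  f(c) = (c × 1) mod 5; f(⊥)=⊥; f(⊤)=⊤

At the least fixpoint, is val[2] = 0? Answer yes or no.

Iteration log — 6 steps:
  step 1. node 0  ⊔preds=⊥  new=4  stable
  step 2. node 1  ⊔preds=3  new=⊤  old=4  +wl: 
  step 3. node 2  ⊔preds=⊤  new=⊤  old=3  +wl: 1
  step 4. node 3  ⊔preds=4  new=4  old=⊥  +wl: 2
  step 5. node 1  ⊔preds=⊤  new=⊤  stable
  step 6. node 2  ⊔preds=⊤  new=⊤  stable

Least fixpoint reached:
  node 0: 4
  node 1: ⊤
  node 2: ⊤
  node 3: 4

no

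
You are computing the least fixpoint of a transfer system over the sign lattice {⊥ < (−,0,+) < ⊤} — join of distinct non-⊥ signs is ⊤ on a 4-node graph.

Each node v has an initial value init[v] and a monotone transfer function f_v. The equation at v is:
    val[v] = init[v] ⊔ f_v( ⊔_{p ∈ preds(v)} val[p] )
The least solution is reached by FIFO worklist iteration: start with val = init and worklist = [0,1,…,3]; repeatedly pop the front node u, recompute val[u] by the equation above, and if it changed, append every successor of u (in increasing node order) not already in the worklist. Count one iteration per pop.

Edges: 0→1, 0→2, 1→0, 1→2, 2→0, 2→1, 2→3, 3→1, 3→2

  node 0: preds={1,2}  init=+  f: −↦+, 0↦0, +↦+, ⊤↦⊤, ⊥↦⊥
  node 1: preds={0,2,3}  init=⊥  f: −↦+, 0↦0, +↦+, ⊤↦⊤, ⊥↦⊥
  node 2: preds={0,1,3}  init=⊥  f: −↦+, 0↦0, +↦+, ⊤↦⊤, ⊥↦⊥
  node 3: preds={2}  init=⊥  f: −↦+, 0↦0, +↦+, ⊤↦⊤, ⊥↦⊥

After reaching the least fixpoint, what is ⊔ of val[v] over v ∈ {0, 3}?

+

Worklist (7 pops):
  #1 pop 0: in=⊥ → + (no change)
  #2 pop 1: in=+ → + (was ⊥); enqueue [0]
  #3 pop 2: in=+ → + (was ⊥); enqueue [1]
  #4 pop 3: in=+ → + (was ⊥); enqueue [2]
  #5 pop 0: in=+ → + (no change)
  #6 pop 1: in=+ → + (no change)
  #7 pop 2: in=+ → + (no change)

Fixpoint:
  val[0] = +
  val[1] = +
  val[2] = +
  val[3] = +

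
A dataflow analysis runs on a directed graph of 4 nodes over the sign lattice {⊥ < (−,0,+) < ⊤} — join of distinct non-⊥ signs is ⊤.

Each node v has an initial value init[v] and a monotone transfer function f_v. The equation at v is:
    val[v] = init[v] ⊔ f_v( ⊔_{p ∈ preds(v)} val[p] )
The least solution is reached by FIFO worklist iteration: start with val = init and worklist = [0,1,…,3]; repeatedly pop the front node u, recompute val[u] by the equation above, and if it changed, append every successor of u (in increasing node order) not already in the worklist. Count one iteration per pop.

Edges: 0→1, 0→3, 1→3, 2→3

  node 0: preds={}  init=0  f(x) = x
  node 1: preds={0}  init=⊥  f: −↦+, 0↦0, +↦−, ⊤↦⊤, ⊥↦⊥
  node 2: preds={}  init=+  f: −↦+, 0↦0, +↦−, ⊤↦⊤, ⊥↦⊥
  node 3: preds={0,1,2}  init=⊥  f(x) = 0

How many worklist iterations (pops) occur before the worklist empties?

4

Iteration log — 4 steps:
  step 1. node 0  ⊔preds=⊥  new=0  stable
  step 2. node 1  ⊔preds=0  new=0  old=⊥  +wl: 
  step 3. node 2  ⊔preds=⊥  new=+  stable
  step 4. node 3  ⊔preds=⊤  new=0  old=⊥  +wl: 

Least fixpoint reached:
  node 0: 0
  node 1: 0
  node 2: +
  node 3: 0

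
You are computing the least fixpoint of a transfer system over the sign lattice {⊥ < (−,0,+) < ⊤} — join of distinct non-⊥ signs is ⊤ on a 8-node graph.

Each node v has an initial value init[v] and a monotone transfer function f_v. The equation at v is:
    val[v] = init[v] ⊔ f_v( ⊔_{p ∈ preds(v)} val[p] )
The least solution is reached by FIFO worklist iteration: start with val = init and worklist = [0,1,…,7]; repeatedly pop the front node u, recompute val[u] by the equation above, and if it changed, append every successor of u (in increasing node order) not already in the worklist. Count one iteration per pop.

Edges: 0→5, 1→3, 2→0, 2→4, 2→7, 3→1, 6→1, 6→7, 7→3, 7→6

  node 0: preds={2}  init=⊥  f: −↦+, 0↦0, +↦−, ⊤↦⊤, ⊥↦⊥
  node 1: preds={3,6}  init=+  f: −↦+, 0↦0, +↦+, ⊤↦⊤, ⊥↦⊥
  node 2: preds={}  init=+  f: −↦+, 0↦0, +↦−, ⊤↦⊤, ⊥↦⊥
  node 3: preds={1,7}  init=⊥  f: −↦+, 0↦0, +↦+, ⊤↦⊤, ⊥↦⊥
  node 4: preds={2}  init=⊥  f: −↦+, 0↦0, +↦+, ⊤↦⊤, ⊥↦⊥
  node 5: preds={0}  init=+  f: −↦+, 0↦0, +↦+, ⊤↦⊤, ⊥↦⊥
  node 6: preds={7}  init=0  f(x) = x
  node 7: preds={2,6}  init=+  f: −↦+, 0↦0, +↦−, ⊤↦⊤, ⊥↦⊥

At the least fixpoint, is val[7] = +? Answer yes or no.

no

Trace (11 dequeues):
  [1] u=0 | in + | out − | prev ⊥ | push {}
  [2] u=1 | in 0 | out ⊤ | prev + | push {}
  [3] u=2 | in ⊥ | out + | ==
  [4] u=3 | in ⊤ | out ⊤ | prev ⊥ | push {1}
  [5] u=4 | in + | out + | prev ⊥ | push {}
  [6] u=5 | in − | out + | ==
  [7] u=6 | in + | out ⊤ | prev 0 | push {}
  [8] u=7 | in ⊤ | out ⊤ | prev + | push {3,6}
  [9] u=1 | in ⊤ | out ⊤ | ==
  [10] u=3 | in ⊤ | out ⊤ | ==
  [11] u=6 | in ⊤ | out ⊤ | ==

Converged values:
  [0] −
  [1] ⊤
  [2] +
  [3] ⊤
  [4] +
  [5] +
  [6] ⊤
  [7] ⊤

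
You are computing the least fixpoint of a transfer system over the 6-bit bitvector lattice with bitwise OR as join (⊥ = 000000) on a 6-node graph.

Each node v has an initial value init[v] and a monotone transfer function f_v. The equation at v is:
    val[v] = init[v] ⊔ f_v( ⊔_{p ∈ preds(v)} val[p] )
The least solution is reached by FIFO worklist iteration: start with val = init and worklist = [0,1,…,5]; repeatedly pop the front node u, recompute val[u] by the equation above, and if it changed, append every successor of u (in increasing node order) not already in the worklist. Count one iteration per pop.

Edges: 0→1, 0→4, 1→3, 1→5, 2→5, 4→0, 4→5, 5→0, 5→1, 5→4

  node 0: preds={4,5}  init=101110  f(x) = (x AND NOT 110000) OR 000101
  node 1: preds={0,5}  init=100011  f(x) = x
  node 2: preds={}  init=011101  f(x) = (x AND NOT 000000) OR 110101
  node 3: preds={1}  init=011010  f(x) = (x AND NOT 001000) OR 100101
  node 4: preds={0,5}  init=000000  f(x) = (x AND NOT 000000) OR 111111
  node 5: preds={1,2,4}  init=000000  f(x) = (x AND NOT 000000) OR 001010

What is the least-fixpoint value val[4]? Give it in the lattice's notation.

Worklist (11 pops):
  #1 pop 0: in=000000 → 101111 (was 101110); enqueue []
  #2 pop 1: in=101111 → 101111 (was 100011); enqueue []
  #3 pop 2: in=000000 → 111101 (was 011101); enqueue []
  #4 pop 3: in=101111 → 111111 (was 011010); enqueue []
  #5 pop 4: in=101111 → 111111 (was 000000); enqueue [0]
  #6 pop 5: in=111111 → 111111 (was 000000); enqueue [1,4]
  #7 pop 0: in=111111 → 101111 (no change)
  #8 pop 1: in=111111 → 111111 (was 101111); enqueue [3,5]
  #9 pop 4: in=111111 → 111111 (no change)
  #10 pop 3: in=111111 → 111111 (no change)
  #11 pop 5: in=111111 → 111111 (no change)

Fixpoint:
  val[0] = 101111
  val[1] = 111111
  val[2] = 111101
  val[3] = 111111
  val[4] = 111111
  val[5] = 111111

111111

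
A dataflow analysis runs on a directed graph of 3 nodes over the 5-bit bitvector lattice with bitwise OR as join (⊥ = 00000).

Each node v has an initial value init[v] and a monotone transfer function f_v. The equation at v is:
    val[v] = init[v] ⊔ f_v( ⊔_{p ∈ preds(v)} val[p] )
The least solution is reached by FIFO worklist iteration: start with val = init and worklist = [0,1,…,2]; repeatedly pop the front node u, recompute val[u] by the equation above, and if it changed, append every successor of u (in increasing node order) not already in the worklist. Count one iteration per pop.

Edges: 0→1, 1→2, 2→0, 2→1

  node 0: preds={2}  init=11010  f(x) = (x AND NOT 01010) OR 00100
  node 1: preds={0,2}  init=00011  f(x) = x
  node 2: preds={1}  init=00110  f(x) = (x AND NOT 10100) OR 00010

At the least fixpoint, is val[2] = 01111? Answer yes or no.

yes

Worklist (5 pops):
  #1 pop 0: in=00110 → 11110 (was 11010); enqueue []
  #2 pop 1: in=11110 → 11111 (was 00011); enqueue []
  #3 pop 2: in=11111 → 01111 (was 00110); enqueue [0,1]
  #4 pop 0: in=01111 → 11111 (was 11110); enqueue []
  #5 pop 1: in=11111 → 11111 (no change)

Fixpoint:
  val[0] = 11111
  val[1] = 11111
  val[2] = 01111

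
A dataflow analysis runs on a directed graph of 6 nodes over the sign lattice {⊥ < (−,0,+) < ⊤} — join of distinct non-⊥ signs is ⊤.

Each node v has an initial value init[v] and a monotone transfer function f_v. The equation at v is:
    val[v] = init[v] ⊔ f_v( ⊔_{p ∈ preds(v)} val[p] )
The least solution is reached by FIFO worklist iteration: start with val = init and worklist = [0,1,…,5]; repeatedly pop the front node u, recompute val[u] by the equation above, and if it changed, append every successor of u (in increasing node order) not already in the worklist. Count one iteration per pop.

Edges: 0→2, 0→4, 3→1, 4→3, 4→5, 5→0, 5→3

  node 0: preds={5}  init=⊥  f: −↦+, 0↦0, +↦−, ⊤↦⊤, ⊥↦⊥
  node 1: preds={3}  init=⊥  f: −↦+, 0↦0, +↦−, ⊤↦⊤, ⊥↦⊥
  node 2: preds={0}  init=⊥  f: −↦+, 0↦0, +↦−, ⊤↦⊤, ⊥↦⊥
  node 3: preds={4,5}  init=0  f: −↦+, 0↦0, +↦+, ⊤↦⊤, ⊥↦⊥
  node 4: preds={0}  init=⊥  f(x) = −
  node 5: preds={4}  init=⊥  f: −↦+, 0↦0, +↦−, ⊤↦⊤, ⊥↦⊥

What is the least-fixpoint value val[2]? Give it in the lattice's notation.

Iteration log — 11 steps:
  step 1. node 0  ⊔preds=⊥  new=⊥  stable
  step 2. node 1  ⊔preds=0  new=0  old=⊥  +wl: 
  step 3. node 2  ⊔preds=⊥  new=⊥  stable
  step 4. node 3  ⊔preds=⊥  new=0  stable
  step 5. node 4  ⊔preds=⊥  new=−  old=⊥  +wl: 3
  step 6. node 5  ⊔preds=−  new=+  old=⊥  +wl: 0
  step 7. node 3  ⊔preds=⊤  new=⊤  old=0  +wl: 1
  step 8. node 0  ⊔preds=+  new=−  old=⊥  +wl: 2,4
  step 9. node 1  ⊔preds=⊤  new=⊤  old=0  +wl: 
  step 10. node 2  ⊔preds=−  new=+  old=⊥  +wl: 
  step 11. node 4  ⊔preds=−  new=−  stable

Least fixpoint reached:
  node 0: −
  node 1: ⊤
  node 2: +
  node 3: ⊤
  node 4: −
  node 5: +

+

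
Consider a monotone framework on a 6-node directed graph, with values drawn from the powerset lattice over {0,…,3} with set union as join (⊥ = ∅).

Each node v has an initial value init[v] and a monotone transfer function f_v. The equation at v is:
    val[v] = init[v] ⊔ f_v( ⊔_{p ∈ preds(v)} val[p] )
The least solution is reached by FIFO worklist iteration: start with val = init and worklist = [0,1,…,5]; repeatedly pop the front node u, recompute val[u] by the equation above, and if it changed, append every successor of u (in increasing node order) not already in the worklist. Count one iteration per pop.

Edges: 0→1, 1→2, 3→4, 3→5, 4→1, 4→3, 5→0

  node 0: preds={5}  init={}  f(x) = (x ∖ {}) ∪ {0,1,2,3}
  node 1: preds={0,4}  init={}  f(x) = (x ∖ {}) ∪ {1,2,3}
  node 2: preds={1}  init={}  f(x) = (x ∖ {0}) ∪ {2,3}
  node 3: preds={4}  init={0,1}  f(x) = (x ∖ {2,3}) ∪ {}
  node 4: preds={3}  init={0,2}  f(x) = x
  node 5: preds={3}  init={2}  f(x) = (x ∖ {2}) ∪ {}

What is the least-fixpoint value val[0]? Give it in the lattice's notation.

Trace (9 dequeues):
  [1] u=0 | in {2} | out {0,1,2,3} | prev {} | push {}
  [2] u=1 | in {0,1,2,3} | out {0,1,2,3} | prev {} | push {}
  [3] u=2 | in {0,1,2,3} | out {1,2,3} | prev {} | push {}
  [4] u=3 | in {0,2} | out {0,1} | ==
  [5] u=4 | in {0,1} | out {0,1,2} | prev {0,2} | push {1,3}
  [6] u=5 | in {0,1} | out {0,1,2} | prev {2} | push {0}
  [7] u=1 | in {0,1,2,3} | out {0,1,2,3} | ==
  [8] u=3 | in {0,1,2} | out {0,1} | ==
  [9] u=0 | in {0,1,2} | out {0,1,2,3} | ==

Converged values:
  [0] {0,1,2,3}
  [1] {0,1,2,3}
  [2] {1,2,3}
  [3] {0,1}
  [4] {0,1,2}
  [5] {0,1,2}

{0,1,2,3}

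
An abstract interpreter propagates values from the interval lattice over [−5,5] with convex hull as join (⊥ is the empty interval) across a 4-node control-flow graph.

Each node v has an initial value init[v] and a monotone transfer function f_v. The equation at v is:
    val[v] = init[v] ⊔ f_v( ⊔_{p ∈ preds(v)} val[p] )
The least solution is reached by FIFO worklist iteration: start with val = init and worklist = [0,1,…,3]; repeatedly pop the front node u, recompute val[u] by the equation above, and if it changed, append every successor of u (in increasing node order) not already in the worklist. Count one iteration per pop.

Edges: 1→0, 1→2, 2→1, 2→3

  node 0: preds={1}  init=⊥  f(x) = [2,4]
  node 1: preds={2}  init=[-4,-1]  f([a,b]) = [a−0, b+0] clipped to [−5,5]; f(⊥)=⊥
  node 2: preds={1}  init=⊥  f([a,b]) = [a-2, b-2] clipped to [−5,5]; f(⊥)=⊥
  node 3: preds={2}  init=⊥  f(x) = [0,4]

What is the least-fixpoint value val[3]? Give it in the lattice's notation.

Worklist (7 pops):
  #1 pop 0: in=[-4,-1] → [2,4] (was ⊥); enqueue []
  #2 pop 1: in=⊥ → [-4,-1] (no change)
  #3 pop 2: in=[-4,-1] → [-5,-3] (was ⊥); enqueue [1]
  #4 pop 3: in=[-5,-3] → [0,4] (was ⊥); enqueue []
  #5 pop 1: in=[-5,-3] → [-5,-1] (was [-4,-1]); enqueue [0,2]
  #6 pop 0: in=[-5,-1] → [2,4] (no change)
  #7 pop 2: in=[-5,-1] → [-5,-3] (no change)

Fixpoint:
  val[0] = [2,4]
  val[1] = [-5,-1]
  val[2] = [-5,-3]
  val[3] = [0,4]

[0,4]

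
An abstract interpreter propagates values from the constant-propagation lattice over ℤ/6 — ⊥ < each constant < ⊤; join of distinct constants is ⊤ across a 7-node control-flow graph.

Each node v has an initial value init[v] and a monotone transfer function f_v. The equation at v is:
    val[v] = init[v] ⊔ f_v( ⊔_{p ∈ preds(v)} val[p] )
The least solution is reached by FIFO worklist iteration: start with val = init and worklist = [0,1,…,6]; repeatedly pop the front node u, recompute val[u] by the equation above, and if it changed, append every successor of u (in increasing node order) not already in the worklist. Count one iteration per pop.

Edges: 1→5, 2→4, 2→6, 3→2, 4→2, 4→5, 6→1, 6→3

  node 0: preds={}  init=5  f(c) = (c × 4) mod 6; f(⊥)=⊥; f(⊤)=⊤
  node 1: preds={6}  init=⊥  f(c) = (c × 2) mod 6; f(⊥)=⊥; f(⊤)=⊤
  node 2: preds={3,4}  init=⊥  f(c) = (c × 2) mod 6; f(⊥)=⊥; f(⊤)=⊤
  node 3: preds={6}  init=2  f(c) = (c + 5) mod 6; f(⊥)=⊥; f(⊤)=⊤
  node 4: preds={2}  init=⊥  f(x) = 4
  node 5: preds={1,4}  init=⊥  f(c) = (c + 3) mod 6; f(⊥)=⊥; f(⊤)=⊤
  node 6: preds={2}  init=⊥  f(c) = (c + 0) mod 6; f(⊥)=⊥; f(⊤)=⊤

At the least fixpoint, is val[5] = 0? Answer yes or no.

no

Worklist (17 pops):
  #1 pop 0: in=⊥ → 5 (no change)
  #2 pop 1: in=⊥ → ⊥ (no change)
  #3 pop 2: in=2 → 4 (was ⊥); enqueue []
  #4 pop 3: in=⊥ → 2 (no change)
  #5 pop 4: in=4 → 4 (was ⊥); enqueue [2]
  #6 pop 5: in=4 → 1 (was ⊥); enqueue []
  #7 pop 6: in=4 → 4 (was ⊥); enqueue [1,3]
  #8 pop 2: in=⊤ → ⊤ (was 4); enqueue [4,6]
  #9 pop 1: in=4 → 2 (was ⊥); enqueue [5]
  #10 pop 3: in=4 → ⊤ (was 2); enqueue [2]
  #11 pop 4: in=⊤ → 4 (no change)
  #12 pop 6: in=⊤ → ⊤ (was 4); enqueue [1,3]
  #13 pop 5: in=⊤ → ⊤ (was 1); enqueue []
  #14 pop 2: in=⊤ → ⊤ (no change)
  #15 pop 1: in=⊤ → ⊤ (was 2); enqueue [5]
  #16 pop 3: in=⊤ → ⊤ (no change)
  #17 pop 5: in=⊤ → ⊤ (no change)

Fixpoint:
  val[0] = 5
  val[1] = ⊤
  val[2] = ⊤
  val[3] = ⊤
  val[4] = 4
  val[5] = ⊤
  val[6] = ⊤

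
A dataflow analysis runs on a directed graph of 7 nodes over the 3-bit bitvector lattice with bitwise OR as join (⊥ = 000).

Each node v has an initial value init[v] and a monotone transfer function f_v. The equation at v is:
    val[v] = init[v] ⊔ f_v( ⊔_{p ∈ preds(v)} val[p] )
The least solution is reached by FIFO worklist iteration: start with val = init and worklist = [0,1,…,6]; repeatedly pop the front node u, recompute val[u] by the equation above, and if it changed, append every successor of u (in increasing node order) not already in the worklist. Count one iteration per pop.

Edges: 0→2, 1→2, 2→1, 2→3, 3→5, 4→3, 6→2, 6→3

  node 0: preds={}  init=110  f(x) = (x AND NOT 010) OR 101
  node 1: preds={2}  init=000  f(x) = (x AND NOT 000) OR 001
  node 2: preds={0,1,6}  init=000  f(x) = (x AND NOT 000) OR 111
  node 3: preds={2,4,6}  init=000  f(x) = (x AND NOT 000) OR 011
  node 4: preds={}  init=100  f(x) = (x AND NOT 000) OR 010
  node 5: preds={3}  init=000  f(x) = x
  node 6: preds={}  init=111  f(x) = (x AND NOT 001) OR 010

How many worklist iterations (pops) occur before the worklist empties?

Trace (10 dequeues):
  [1] u=0 | in 000 | out 111 | prev 110 | push {}
  [2] u=1 | in 000 | out 001 | prev 000 | push {}
  [3] u=2 | in 111 | out 111 | prev 000 | push {1}
  [4] u=3 | in 111 | out 111 | prev 000 | push {}
  [5] u=4 | in 000 | out 110 | prev 100 | push {3}
  [6] u=5 | in 111 | out 111 | prev 000 | push {}
  [7] u=6 | in 000 | out 111 | ==
  [8] u=1 | in 111 | out 111 | prev 001 | push {2}
  [9] u=3 | in 111 | out 111 | ==
  [10] u=2 | in 111 | out 111 | ==

Converged values:
  [0] 111
  [1] 111
  [2] 111
  [3] 111
  [4] 110
  [5] 111
  [6] 111

10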